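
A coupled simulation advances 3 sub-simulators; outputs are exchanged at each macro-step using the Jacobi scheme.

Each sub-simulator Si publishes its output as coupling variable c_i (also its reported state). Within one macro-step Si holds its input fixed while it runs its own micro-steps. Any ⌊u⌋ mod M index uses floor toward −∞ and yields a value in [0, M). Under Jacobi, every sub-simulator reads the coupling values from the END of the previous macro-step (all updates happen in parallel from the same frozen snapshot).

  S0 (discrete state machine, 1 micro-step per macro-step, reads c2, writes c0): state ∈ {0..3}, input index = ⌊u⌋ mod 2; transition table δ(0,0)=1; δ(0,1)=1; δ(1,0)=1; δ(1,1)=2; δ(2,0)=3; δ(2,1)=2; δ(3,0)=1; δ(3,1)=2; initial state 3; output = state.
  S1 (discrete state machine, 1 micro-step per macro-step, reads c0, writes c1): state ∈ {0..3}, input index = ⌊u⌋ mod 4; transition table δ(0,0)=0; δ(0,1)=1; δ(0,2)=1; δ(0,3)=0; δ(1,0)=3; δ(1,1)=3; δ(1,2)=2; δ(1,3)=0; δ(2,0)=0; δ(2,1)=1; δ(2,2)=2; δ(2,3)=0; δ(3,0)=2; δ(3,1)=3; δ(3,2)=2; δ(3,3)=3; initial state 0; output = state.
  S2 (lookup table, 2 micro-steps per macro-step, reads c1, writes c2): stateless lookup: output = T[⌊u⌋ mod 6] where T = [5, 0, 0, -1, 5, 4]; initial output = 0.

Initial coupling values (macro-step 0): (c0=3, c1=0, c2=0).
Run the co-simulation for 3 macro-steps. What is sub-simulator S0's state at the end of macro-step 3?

macro 1: S0 reads c2=0 → after 1×micro: 1; S1 reads c0=3 → after 1×micro: 0; S2 reads c1=0 → after 2×micro: 5 ⇒ (c0=1, c1=0, c2=5)
macro 2: S0 reads c2=5 → after 1×micro: 2; S1 reads c0=1 → after 1×micro: 1; S2 reads c1=0 → after 2×micro: 5 ⇒ (c0=2, c1=1, c2=5)
macro 3: S0 reads c2=5 → after 1×micro: 2; S1 reads c0=2 → after 1×micro: 2; S2 reads c1=1 → after 2×micro: 0 ⇒ (c0=2, c1=2, c2=0)

S0 state at macro-step 3 = 2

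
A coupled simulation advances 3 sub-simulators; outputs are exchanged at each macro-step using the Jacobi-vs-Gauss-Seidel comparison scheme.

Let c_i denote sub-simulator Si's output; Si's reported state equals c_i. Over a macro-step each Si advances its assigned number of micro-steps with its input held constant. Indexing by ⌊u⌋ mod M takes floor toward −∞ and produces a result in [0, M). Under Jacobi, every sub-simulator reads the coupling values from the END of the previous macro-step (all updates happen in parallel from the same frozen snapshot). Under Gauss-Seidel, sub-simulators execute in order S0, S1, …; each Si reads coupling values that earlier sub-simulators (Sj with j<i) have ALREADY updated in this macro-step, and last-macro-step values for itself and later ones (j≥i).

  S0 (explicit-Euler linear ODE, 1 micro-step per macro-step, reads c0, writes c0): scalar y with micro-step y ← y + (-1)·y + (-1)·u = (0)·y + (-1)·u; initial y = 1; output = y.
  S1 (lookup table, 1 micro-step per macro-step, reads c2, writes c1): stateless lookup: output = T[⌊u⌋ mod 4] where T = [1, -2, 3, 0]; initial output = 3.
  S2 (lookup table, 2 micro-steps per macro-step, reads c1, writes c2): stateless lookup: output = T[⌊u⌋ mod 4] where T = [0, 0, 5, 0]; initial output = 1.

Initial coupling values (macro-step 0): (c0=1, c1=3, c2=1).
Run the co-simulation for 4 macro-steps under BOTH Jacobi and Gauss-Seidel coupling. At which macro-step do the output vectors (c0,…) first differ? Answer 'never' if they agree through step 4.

first divergence at macro-step: 1

[Jacobi] macro 1: S0 reads c0=1 → after 1×micro: -1; S1 reads c2=1 → after 1×micro: -2; S2 reads c1=3 → after 2×micro: 0 ⇒ (c0=-1, c1=-2, c2=0)
[Jacobi] macro 2: S0 reads c0=-1 → after 1×micro: 1; S1 reads c2=0 → after 1×micro: 1; S2 reads c1=-2 → after 2×micro: 5 ⇒ (c0=1, c1=1, c2=5)
[Jacobi] macro 3: S0 reads c0=1 → after 1×micro: -1; S1 reads c2=5 → after 1×micro: -2; S2 reads c1=1 → after 2×micro: 0 ⇒ (c0=-1, c1=-2, c2=0)
[Jacobi] macro 4: S0 reads c0=-1 → after 1×micro: 1; S1 reads c2=0 → after 1×micro: 1; S2 reads c1=-2 → after 2×micro: 5 ⇒ (c0=1, c1=1, c2=5)
[Gauss-Seidel] macro 1: S0 reads c0=1 → after 1×micro: -1; S1 reads c2=1 → after 1×micro: -2; S2 reads c1=-2 → after 2×micro: 5 ⇒ (c0=-1, c1=-2, c2=5)
[Gauss-Seidel] macro 2: S0 reads c0=-1 → after 1×micro: 1; S1 reads c2=5 → after 1×micro: -2; S2 reads c1=-2 → after 2×micro: 5 ⇒ (c0=1, c1=-2, c2=5)
[Gauss-Seidel] macro 3: S0 reads c0=1 → after 1×micro: -1; S1 reads c2=5 → after 1×micro: -2; S2 reads c1=-2 → after 2×micro: 5 ⇒ (c0=-1, c1=-2, c2=5)
[Gauss-Seidel] macro 4: S0 reads c0=-1 → after 1×micro: 1; S1 reads c2=5 → after 1×micro: -2; S2 reads c1=-2 → after 2×micro: 5 ⇒ (c0=1, c1=-2, c2=5)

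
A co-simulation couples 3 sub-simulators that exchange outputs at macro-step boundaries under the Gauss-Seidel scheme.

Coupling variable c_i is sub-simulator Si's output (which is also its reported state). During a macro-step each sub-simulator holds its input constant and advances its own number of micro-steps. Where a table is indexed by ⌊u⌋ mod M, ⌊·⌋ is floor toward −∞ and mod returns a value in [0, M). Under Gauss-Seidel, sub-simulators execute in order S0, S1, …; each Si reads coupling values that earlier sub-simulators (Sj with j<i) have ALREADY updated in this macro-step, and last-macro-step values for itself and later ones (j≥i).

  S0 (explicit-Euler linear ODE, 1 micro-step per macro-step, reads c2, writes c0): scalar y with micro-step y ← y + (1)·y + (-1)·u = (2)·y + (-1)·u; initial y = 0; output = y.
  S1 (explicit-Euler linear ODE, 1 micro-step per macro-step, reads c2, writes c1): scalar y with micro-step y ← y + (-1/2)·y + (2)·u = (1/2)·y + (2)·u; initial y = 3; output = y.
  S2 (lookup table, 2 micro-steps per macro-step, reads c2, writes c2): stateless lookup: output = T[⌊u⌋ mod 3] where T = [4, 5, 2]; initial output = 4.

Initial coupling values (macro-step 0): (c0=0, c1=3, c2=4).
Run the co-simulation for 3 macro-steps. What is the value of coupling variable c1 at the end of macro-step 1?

c1 at macro-step 1 = 19/2

macro 1: S0 reads c2=4 → after 1×micro: -4; S1 reads c2=4 → after 1×micro: 19/2; S2 reads c2=4 → after 2×micro: 5 ⇒ (c0=-4, c1=19/2, c2=5)
macro 2: S0 reads c2=5 → after 1×micro: -13; S1 reads c2=5 → after 1×micro: 59/4; S2 reads c2=5 → after 2×micro: 2 ⇒ (c0=-13, c1=59/4, c2=2)
macro 3: S0 reads c2=2 → after 1×micro: -28; S1 reads c2=2 → after 1×micro: 91/8; S2 reads c2=2 → after 2×micro: 2 ⇒ (c0=-28, c1=91/8, c2=2)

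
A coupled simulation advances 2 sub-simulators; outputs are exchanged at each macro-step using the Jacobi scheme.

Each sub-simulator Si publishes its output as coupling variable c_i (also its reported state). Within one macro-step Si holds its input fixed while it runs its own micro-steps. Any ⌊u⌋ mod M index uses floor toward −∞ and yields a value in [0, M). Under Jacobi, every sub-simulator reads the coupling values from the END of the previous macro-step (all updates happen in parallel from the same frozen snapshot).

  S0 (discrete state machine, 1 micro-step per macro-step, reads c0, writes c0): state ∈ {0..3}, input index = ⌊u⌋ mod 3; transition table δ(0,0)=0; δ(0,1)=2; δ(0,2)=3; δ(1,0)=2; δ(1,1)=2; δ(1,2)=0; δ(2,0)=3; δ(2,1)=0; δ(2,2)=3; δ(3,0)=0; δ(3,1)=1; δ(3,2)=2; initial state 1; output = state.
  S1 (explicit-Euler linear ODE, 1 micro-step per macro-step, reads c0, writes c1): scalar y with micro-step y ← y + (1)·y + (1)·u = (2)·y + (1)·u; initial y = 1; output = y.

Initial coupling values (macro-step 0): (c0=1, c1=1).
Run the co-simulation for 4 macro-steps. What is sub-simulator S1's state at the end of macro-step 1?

S1 state at macro-step 1 = 3

macro 1: S0 reads c0=1 → after 1×micro: 2; S1 reads c0=1 → after 1×micro: 3 ⇒ (c0=2, c1=3)
macro 2: S0 reads c0=2 → after 1×micro: 3; S1 reads c0=2 → after 1×micro: 8 ⇒ (c0=3, c1=8)
macro 3: S0 reads c0=3 → after 1×micro: 0; S1 reads c0=3 → after 1×micro: 19 ⇒ (c0=0, c1=19)
macro 4: S0 reads c0=0 → after 1×micro: 0; S1 reads c0=0 → after 1×micro: 38 ⇒ (c0=0, c1=38)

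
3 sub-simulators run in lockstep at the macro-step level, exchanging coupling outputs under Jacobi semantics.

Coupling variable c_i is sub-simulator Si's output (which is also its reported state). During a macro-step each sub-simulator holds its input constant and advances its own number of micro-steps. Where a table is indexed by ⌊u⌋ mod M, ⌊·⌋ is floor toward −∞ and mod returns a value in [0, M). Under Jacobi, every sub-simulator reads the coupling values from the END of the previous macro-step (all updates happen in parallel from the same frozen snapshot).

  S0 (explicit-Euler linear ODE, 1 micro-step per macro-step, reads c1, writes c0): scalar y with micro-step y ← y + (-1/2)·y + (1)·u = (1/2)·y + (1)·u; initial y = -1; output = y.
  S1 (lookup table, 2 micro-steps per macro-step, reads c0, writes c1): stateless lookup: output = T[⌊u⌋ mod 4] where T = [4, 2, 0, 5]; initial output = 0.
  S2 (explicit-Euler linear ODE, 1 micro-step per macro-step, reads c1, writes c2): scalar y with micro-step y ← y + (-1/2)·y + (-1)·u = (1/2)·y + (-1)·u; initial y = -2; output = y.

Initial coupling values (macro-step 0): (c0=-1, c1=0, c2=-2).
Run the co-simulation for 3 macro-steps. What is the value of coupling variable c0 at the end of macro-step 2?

macro 1: S0 reads c1=0 → after 1×micro: -1/2; S1 reads c0=-1 → after 2×micro: 5; S2 reads c1=0 → after 1×micro: -1 ⇒ (c0=-1/2, c1=5, c2=-1)
macro 2: S0 reads c1=5 → after 1×micro: 19/4; S1 reads c0=-1/2 → after 2×micro: 5; S2 reads c1=5 → after 1×micro: -11/2 ⇒ (c0=19/4, c1=5, c2=-11/2)
macro 3: S0 reads c1=5 → after 1×micro: 59/8; S1 reads c0=19/4 → after 2×micro: 4; S2 reads c1=5 → after 1×micro: -31/4 ⇒ (c0=59/8, c1=4, c2=-31/4)

c0 at macro-step 2 = 19/4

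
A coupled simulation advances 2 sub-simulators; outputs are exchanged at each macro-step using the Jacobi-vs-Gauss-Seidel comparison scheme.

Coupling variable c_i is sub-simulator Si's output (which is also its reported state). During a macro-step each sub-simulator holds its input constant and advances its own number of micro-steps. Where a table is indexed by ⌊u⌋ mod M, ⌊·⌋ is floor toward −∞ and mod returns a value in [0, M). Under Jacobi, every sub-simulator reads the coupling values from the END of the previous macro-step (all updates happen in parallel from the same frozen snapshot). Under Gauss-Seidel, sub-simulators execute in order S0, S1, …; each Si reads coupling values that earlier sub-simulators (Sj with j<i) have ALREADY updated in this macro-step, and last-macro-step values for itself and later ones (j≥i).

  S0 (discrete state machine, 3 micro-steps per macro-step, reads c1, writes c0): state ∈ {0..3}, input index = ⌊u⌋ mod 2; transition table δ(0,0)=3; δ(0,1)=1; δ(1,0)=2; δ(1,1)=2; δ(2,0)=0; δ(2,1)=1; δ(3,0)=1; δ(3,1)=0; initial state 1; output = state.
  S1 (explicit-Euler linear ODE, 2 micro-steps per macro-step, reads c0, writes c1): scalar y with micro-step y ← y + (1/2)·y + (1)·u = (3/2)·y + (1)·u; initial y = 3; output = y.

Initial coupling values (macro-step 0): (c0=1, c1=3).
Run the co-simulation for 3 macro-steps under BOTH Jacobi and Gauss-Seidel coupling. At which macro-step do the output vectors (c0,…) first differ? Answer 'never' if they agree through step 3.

[Jacobi] macro 1: S0 reads c1=3 → after 3×micro: 2; S1 reads c0=1 → after 2×micro: 37/4 ⇒ (c0=2, c1=37/4)
[Jacobi] macro 2: S0 reads c1=37/4 → after 3×micro: 1; S1 reads c0=2 → after 2×micro: 413/16 ⇒ (c0=1, c1=413/16)
[Jacobi] macro 3: S0 reads c1=413/16 → after 3×micro: 2; S1 reads c0=1 → after 2×micro: 3877/64 ⇒ (c0=2, c1=3877/64)
[Gauss-Seidel] macro 1: S0 reads c1=3 → after 3×micro: 2; S1 reads c0=2 → after 2×micro: 47/4 ⇒ (c0=2, c1=47/4)
[Gauss-Seidel] macro 2: S0 reads c1=47/4 → after 3×micro: 1; S1 reads c0=1 → after 2×micro: 463/16 ⇒ (c0=1, c1=463/16)
[Gauss-Seidel] macro 3: S0 reads c1=463/16 → after 3×micro: 3; S1 reads c0=3 → after 2×micro: 4647/64 ⇒ (c0=3, c1=4647/64)

first divergence at macro-step: 1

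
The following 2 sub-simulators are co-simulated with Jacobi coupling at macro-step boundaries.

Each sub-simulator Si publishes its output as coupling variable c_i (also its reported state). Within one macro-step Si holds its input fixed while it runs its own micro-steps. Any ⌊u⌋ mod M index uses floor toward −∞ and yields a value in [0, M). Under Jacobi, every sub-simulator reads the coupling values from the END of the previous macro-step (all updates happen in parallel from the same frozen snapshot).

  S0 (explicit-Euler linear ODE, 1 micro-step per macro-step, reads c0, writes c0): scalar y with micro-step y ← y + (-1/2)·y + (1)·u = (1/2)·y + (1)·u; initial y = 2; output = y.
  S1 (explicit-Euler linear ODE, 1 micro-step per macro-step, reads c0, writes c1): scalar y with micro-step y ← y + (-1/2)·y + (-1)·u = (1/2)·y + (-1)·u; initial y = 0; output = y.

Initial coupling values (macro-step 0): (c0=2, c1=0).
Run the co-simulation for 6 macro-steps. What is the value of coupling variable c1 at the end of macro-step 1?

macro 1: S0 reads c0=2 → after 1×micro: 3; S1 reads c0=2 → after 1×micro: -2 ⇒ (c0=3, c1=-2)
macro 2: S0 reads c0=3 → after 1×micro: 9/2; S1 reads c0=3 → after 1×micro: -4 ⇒ (c0=9/2, c1=-4)
macro 3: S0 reads c0=9/2 → after 1×micro: 27/4; S1 reads c0=9/2 → after 1×micro: -13/2 ⇒ (c0=27/4, c1=-13/2)
macro 4: S0 reads c0=27/4 → after 1×micro: 81/8; S1 reads c0=27/4 → after 1×micro: -10 ⇒ (c0=81/8, c1=-10)
macro 5: S0 reads c0=81/8 → after 1×micro: 243/16; S1 reads c0=81/8 → after 1×micro: -121/8 ⇒ (c0=243/16, c1=-121/8)
macro 6: S0 reads c0=243/16 → after 1×micro: 729/32; S1 reads c0=243/16 → after 1×micro: -91/4 ⇒ (c0=729/32, c1=-91/4)

c1 at macro-step 1 = -2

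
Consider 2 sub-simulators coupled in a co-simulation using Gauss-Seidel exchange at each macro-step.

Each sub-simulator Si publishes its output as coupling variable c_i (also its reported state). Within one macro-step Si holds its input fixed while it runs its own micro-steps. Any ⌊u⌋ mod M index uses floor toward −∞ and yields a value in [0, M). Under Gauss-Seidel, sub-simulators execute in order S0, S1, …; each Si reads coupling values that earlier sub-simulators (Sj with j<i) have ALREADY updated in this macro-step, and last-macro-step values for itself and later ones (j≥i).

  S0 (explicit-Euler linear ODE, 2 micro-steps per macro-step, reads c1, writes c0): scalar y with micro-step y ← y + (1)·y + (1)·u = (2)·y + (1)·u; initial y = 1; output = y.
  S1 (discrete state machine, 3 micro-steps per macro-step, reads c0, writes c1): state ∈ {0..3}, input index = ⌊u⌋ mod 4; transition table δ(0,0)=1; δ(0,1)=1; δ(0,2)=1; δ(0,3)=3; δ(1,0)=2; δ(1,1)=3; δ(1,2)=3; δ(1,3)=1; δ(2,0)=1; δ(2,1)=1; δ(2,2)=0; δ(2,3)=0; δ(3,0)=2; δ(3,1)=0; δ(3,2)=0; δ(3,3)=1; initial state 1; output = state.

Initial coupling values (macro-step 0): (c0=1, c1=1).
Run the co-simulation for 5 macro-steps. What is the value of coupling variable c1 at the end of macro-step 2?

c1 at macro-step 2 = 1

macro 1: S0 reads c1=1 → after 2×micro: 7; S1 reads c0=7 → after 3×micro: 1 ⇒ (c0=7, c1=1)
macro 2: S0 reads c1=1 → after 2×micro: 31; S1 reads c0=31 → after 3×micro: 1 ⇒ (c0=31, c1=1)
macro 3: S0 reads c1=1 → after 2×micro: 127; S1 reads c0=127 → after 3×micro: 1 ⇒ (c0=127, c1=1)
macro 4: S0 reads c1=1 → after 2×micro: 511; S1 reads c0=511 → after 3×micro: 1 ⇒ (c0=511, c1=1)
macro 5: S0 reads c1=1 → after 2×micro: 2047; S1 reads c0=2047 → after 3×micro: 1 ⇒ (c0=2047, c1=1)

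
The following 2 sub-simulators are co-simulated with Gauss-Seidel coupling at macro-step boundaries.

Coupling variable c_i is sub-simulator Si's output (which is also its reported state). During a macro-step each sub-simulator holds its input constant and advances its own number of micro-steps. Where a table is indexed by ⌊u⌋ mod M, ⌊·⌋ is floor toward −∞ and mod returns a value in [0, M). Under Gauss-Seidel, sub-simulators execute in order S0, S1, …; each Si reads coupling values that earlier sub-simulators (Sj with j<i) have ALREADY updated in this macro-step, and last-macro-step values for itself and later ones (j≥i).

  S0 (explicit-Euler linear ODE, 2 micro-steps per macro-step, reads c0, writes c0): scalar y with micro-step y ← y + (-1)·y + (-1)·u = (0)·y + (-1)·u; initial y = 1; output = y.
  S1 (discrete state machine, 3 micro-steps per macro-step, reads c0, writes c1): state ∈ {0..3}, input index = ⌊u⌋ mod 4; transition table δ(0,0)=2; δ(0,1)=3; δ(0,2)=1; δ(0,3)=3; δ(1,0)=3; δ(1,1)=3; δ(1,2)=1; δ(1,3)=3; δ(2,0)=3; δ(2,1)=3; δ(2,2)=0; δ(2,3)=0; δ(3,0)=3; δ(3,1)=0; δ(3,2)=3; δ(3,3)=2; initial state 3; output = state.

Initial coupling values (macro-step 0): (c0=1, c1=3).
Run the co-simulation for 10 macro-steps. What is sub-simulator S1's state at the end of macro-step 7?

macro 1: S0 reads c0=1 → after 2×micro: -1; S1 reads c0=-1 → after 3×micro: 3 ⇒ (c0=-1, c1=3)
macro 2: S0 reads c0=-1 → after 2×micro: 1; S1 reads c0=1 → after 3×micro: 0 ⇒ (c0=1, c1=0)
macro 3: S0 reads c0=1 → after 2×micro: -1; S1 reads c0=-1 → after 3×micro: 0 ⇒ (c0=-1, c1=0)
macro 4: S0 reads c0=-1 → after 2×micro: 1; S1 reads c0=1 → after 3×micro: 3 ⇒ (c0=1, c1=3)
macro 5: S0 reads c0=1 → after 2×micro: -1; S1 reads c0=-1 → after 3×micro: 3 ⇒ (c0=-1, c1=3)
macro 6: S0 reads c0=-1 → after 2×micro: 1; S1 reads c0=1 → after 3×micro: 0 ⇒ (c0=1, c1=0)
macro 7: S0 reads c0=1 → after 2×micro: -1; S1 reads c0=-1 → after 3×micro: 0 ⇒ (c0=-1, c1=0)
macro 8: S0 reads c0=-1 → after 2×micro: 1; S1 reads c0=1 → after 3×micro: 3 ⇒ (c0=1, c1=3)
macro 9: S0 reads c0=1 → after 2×micro: -1; S1 reads c0=-1 → after 3×micro: 3 ⇒ (c0=-1, c1=3)
macro 10: S0 reads c0=-1 → after 2×micro: 1; S1 reads c0=1 → after 3×micro: 0 ⇒ (c0=1, c1=0)

S1 state at macro-step 7 = 0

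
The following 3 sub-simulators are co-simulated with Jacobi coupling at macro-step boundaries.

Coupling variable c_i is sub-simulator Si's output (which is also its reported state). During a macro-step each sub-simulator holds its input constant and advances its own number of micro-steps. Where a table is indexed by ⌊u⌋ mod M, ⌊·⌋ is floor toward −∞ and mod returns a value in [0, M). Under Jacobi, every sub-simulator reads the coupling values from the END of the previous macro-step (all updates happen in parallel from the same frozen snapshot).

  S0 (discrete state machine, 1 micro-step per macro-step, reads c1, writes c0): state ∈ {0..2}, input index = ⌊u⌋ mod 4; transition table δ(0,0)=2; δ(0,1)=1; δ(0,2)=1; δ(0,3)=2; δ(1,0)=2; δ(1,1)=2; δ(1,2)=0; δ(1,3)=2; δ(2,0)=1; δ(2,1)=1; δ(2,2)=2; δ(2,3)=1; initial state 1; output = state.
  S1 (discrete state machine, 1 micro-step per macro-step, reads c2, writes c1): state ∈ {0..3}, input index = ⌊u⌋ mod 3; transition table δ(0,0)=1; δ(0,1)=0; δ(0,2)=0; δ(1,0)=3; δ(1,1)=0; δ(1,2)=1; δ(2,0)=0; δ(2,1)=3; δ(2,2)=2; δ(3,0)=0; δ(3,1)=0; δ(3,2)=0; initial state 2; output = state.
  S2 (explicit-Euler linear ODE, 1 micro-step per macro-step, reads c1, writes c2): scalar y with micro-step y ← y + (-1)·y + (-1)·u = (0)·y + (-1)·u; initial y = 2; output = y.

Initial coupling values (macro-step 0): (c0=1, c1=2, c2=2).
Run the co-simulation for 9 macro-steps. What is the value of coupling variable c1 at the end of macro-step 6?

macro 1: S0 reads c1=2 → after 1×micro: 0; S1 reads c2=2 → after 1×micro: 2; S2 reads c1=2 → after 1×micro: -2 ⇒ (c0=0, c1=2, c2=-2)
macro 2: S0 reads c1=2 → after 1×micro: 1; S1 reads c2=-2 → after 1×micro: 3; S2 reads c1=2 → after 1×micro: -2 ⇒ (c0=1, c1=3, c2=-2)
macro 3: S0 reads c1=3 → after 1×micro: 2; S1 reads c2=-2 → after 1×micro: 0; S2 reads c1=3 → after 1×micro: -3 ⇒ (c0=2, c1=0, c2=-3)
macro 4: S0 reads c1=0 → after 1×micro: 1; S1 reads c2=-3 → after 1×micro: 1; S2 reads c1=0 → after 1×micro: 0 ⇒ (c0=1, c1=1, c2=0)
macro 5: S0 reads c1=1 → after 1×micro: 2; S1 reads c2=0 → after 1×micro: 3; S2 reads c1=1 → after 1×micro: -1 ⇒ (c0=2, c1=3, c2=-1)
macro 6: S0 reads c1=3 → after 1×micro: 1; S1 reads c2=-1 → after 1×micro: 0; S2 reads c1=3 → after 1×micro: -3 ⇒ (c0=1, c1=0, c2=-3)
macro 7: S0 reads c1=0 → after 1×micro: 2; S1 reads c2=-3 → after 1×micro: 1; S2 reads c1=0 → after 1×micro: 0 ⇒ (c0=2, c1=1, c2=0)
macro 8: S0 reads c1=1 → after 1×micro: 1; S1 reads c2=0 → after 1×micro: 3; S2 reads c1=1 → after 1×micro: -1 ⇒ (c0=1, c1=3, c2=-1)
macro 9: S0 reads c1=3 → after 1×micro: 2; S1 reads c2=-1 → after 1×micro: 0; S2 reads c1=3 → after 1×micro: -3 ⇒ (c0=2, c1=0, c2=-3)

c1 at macro-step 6 = 0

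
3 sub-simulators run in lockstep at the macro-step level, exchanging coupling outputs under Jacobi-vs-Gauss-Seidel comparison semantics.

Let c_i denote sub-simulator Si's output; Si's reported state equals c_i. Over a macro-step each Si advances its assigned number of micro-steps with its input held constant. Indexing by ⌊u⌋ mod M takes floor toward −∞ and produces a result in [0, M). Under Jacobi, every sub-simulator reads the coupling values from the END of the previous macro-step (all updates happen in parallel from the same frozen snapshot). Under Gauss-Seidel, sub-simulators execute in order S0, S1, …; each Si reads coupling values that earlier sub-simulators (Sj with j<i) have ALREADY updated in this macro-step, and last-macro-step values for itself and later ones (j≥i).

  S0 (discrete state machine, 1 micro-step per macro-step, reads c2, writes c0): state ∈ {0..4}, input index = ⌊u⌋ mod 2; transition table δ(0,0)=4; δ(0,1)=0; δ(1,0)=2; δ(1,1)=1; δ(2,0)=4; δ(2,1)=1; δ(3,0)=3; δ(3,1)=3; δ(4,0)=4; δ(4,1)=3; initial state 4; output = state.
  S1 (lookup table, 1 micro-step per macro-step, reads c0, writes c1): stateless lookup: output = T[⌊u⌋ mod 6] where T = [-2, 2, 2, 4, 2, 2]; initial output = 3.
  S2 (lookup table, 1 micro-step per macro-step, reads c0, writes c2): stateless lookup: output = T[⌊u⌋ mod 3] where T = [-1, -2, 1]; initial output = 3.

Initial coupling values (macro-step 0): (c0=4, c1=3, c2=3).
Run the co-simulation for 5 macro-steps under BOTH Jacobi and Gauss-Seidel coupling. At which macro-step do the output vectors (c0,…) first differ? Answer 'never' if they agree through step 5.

first divergence at macro-step: 1

[Jacobi] macro 1: S0 reads c2=3 → after 1×micro: 3; S1 reads c0=4 → after 1×micro: 2; S2 reads c0=4 → after 1×micro: -2 ⇒ (c0=3, c1=2, c2=-2)
[Jacobi] macro 2: S0 reads c2=-2 → after 1×micro: 3; S1 reads c0=3 → after 1×micro: 4; S2 reads c0=3 → after 1×micro: -1 ⇒ (c0=3, c1=4, c2=-1)
[Jacobi] macro 3: S0 reads c2=-1 → after 1×micro: 3; S1 reads c0=3 → after 1×micro: 4; S2 reads c0=3 → after 1×micro: -1 ⇒ (c0=3, c1=4, c2=-1)
[Jacobi] macro 4: S0 reads c2=-1 → after 1×micro: 3; S1 reads c0=3 → after 1×micro: 4; S2 reads c0=3 → after 1×micro: -1 ⇒ (c0=3, c1=4, c2=-1)
[Jacobi] macro 5: S0 reads c2=-1 → after 1×micro: 3; S1 reads c0=3 → after 1×micro: 4; S2 reads c0=3 → after 1×micro: -1 ⇒ (c0=3, c1=4, c2=-1)
[Gauss-Seidel] macro 1: S0 reads c2=3 → after 1×micro: 3; S1 reads c0=3 → after 1×micro: 4; S2 reads c0=3 → after 1×micro: -1 ⇒ (c0=3, c1=4, c2=-1)
[Gauss-Seidel] macro 2: S0 reads c2=-1 → after 1×micro: 3; S1 reads c0=3 → after 1×micro: 4; S2 reads c0=3 → after 1×micro: -1 ⇒ (c0=3, c1=4, c2=-1)
[Gauss-Seidel] macro 3: S0 reads c2=-1 → after 1×micro: 3; S1 reads c0=3 → after 1×micro: 4; S2 reads c0=3 → after 1×micro: -1 ⇒ (c0=3, c1=4, c2=-1)
[Gauss-Seidel] macro 4: S0 reads c2=-1 → after 1×micro: 3; S1 reads c0=3 → after 1×micro: 4; S2 reads c0=3 → after 1×micro: -1 ⇒ (c0=3, c1=4, c2=-1)
[Gauss-Seidel] macro 5: S0 reads c2=-1 → after 1×micro: 3; S1 reads c0=3 → after 1×micro: 4; S2 reads c0=3 → after 1×micro: -1 ⇒ (c0=3, c1=4, c2=-1)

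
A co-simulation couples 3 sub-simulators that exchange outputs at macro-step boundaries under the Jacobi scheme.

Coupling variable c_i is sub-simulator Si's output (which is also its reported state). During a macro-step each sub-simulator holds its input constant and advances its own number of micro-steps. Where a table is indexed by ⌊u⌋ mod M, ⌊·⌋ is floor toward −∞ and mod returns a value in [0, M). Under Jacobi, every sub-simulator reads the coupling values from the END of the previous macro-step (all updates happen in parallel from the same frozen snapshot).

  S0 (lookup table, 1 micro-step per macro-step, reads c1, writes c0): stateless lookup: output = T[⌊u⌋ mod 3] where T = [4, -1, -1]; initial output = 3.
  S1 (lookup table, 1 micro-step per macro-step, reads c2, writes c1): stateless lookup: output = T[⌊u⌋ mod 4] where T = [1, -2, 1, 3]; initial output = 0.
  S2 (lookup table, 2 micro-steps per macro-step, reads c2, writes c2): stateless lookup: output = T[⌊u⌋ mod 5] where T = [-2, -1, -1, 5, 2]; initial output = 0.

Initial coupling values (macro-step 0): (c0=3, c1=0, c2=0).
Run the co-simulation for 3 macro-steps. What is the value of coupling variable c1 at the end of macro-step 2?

macro 1: S0 reads c1=0 → after 1×micro: 4; S1 reads c2=0 → after 1×micro: 1; S2 reads c2=0 → after 2×micro: -2 ⇒ (c0=4, c1=1, c2=-2)
macro 2: S0 reads c1=1 → after 1×micro: -1; S1 reads c2=-2 → after 1×micro: 1; S2 reads c2=-2 → after 2×micro: 5 ⇒ (c0=-1, c1=1, c2=5)
macro 3: S0 reads c1=1 → after 1×micro: -1; S1 reads c2=5 → after 1×micro: -2; S2 reads c2=5 → after 2×micro: -2 ⇒ (c0=-1, c1=-2, c2=-2)

c1 at macro-step 2 = 1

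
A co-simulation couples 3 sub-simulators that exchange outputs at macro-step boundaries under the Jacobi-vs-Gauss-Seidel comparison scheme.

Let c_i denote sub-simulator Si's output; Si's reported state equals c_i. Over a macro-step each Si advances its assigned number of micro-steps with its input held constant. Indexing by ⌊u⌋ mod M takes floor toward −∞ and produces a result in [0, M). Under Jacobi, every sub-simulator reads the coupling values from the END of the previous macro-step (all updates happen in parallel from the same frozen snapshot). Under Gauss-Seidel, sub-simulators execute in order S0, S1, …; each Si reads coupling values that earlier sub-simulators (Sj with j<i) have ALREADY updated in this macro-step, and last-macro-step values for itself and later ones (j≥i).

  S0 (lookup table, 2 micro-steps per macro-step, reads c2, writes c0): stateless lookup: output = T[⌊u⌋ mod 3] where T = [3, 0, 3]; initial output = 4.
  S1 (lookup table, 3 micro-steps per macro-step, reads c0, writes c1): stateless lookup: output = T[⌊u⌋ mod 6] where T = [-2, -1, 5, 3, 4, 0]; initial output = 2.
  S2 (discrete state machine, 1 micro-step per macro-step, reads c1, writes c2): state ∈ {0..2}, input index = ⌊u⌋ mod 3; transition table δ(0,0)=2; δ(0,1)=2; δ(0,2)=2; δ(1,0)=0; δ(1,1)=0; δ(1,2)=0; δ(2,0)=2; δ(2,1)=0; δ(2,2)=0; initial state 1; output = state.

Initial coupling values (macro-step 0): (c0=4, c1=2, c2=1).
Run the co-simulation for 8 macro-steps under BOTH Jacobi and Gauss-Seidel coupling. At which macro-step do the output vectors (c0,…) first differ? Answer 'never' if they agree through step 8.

[Jacobi] macro 1: S0 reads c2=1 → after 2×micro: 0; S1 reads c0=4 → after 3×micro: 4; S2 reads c1=2 → after 1×micro: 0 ⇒ (c0=0, c1=4, c2=0)
[Jacobi] macro 2: S0 reads c2=0 → after 2×micro: 3; S1 reads c0=0 → after 3×micro: -2; S2 reads c1=4 → after 1×micro: 2 ⇒ (c0=3, c1=-2, c2=2)
[Jacobi] macro 3: S0 reads c2=2 → after 2×micro: 3; S1 reads c0=3 → after 3×micro: 3; S2 reads c1=-2 → after 1×micro: 0 ⇒ (c0=3, c1=3, c2=0)
[Jacobi] macro 4: S0 reads c2=0 → after 2×micro: 3; S1 reads c0=3 → after 3×micro: 3; S2 reads c1=3 → after 1×micro: 2 ⇒ (c0=3, c1=3, c2=2)
[Jacobi] macro 5: S0 reads c2=2 → after 2×micro: 3; S1 reads c0=3 → after 3×micro: 3; S2 reads c1=3 → after 1×micro: 2 ⇒ (c0=3, c1=3, c2=2)
[Jacobi] macro 6: S0 reads c2=2 → after 2×micro: 3; S1 reads c0=3 → after 3×micro: 3; S2 reads c1=3 → after 1×micro: 2 ⇒ (c0=3, c1=3, c2=2)
[Jacobi] macro 7: S0 reads c2=2 → after 2×micro: 3; S1 reads c0=3 → after 3×micro: 3; S2 reads c1=3 → after 1×micro: 2 ⇒ (c0=3, c1=3, c2=2)
[Jacobi] macro 8: S0 reads c2=2 → after 2×micro: 3; S1 reads c0=3 → after 3×micro: 3; S2 reads c1=3 → after 1×micro: 2 ⇒ (c0=3, c1=3, c2=2)
[Gauss-Seidel] macro 1: S0 reads c2=1 → after 2×micro: 0; S1 reads c0=0 → after 3×micro: -2; S2 reads c1=-2 → after 1×micro: 0 ⇒ (c0=0, c1=-2, c2=0)
[Gauss-Seidel] macro 2: S0 reads c2=0 → after 2×micro: 3; S1 reads c0=3 → after 3×micro: 3; S2 reads c1=3 → after 1×micro: 2 ⇒ (c0=3, c1=3, c2=2)
[Gauss-Seidel] macro 3: S0 reads c2=2 → after 2×micro: 3; S1 reads c0=3 → after 3×micro: 3; S2 reads c1=3 → after 1×micro: 2 ⇒ (c0=3, c1=3, c2=2)
[Gauss-Seidel] macro 4: S0 reads c2=2 → after 2×micro: 3; S1 reads c0=3 → after 3×micro: 3; S2 reads c1=3 → after 1×micro: 2 ⇒ (c0=3, c1=3, c2=2)
[Gauss-Seidel] macro 5: S0 reads c2=2 → after 2×micro: 3; S1 reads c0=3 → after 3×micro: 3; S2 reads c1=3 → after 1×micro: 2 ⇒ (c0=3, c1=3, c2=2)
[Gauss-Seidel] macro 6: S0 reads c2=2 → after 2×micro: 3; S1 reads c0=3 → after 3×micro: 3; S2 reads c1=3 → after 1×micro: 2 ⇒ (c0=3, c1=3, c2=2)
[Gauss-Seidel] macro 7: S0 reads c2=2 → after 2×micro: 3; S1 reads c0=3 → after 3×micro: 3; S2 reads c1=3 → after 1×micro: 2 ⇒ (c0=3, c1=3, c2=2)
[Gauss-Seidel] macro 8: S0 reads c2=2 → after 2×micro: 3; S1 reads c0=3 → after 3×micro: 3; S2 reads c1=3 → after 1×micro: 2 ⇒ (c0=3, c1=3, c2=2)

first divergence at macro-step: 1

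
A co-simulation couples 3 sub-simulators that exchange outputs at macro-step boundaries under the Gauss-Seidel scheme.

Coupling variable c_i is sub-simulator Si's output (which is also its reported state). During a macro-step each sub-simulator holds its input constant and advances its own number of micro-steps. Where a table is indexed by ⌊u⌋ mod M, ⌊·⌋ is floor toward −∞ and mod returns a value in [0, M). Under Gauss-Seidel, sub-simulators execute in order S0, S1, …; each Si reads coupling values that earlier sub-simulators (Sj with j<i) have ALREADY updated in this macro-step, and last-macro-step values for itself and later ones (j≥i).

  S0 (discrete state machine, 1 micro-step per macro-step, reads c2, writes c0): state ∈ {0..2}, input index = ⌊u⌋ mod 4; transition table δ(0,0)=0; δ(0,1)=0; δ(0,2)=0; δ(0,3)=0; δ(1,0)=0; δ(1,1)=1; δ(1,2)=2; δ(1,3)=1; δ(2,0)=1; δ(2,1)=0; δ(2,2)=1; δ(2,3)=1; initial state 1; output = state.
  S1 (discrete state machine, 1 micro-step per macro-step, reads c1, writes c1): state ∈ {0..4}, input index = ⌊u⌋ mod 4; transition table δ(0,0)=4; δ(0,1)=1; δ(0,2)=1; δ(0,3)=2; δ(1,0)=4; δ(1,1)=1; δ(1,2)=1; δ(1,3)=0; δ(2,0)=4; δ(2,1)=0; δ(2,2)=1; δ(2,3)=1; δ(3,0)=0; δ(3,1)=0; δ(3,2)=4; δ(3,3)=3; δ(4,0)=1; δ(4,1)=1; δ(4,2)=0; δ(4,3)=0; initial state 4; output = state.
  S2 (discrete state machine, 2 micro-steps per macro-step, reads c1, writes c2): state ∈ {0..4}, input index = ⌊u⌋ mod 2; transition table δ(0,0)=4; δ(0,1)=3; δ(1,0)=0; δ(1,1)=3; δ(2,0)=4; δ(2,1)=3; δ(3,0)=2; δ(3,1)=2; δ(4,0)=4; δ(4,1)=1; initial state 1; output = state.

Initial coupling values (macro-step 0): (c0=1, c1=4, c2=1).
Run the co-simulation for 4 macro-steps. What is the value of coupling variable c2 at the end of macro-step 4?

macro 1: S0 reads c2=1 → after 1×micro: 1; S1 reads c1=4 → after 1×micro: 1; S2 reads c1=1 → after 2×micro: 2 ⇒ (c0=1, c1=1, c2=2)
macro 2: S0 reads c2=2 → after 1×micro: 2; S1 reads c1=1 → after 1×micro: 1; S2 reads c1=1 → after 2×micro: 2 ⇒ (c0=2, c1=1, c2=2)
macro 3: S0 reads c2=2 → after 1×micro: 1; S1 reads c1=1 → after 1×micro: 1; S2 reads c1=1 → after 2×micro: 2 ⇒ (c0=1, c1=1, c2=2)
macro 4: S0 reads c2=2 → after 1×micro: 2; S1 reads c1=1 → after 1×micro: 1; S2 reads c1=1 → after 2×micro: 2 ⇒ (c0=2, c1=1, c2=2)

c2 at macro-step 4 = 2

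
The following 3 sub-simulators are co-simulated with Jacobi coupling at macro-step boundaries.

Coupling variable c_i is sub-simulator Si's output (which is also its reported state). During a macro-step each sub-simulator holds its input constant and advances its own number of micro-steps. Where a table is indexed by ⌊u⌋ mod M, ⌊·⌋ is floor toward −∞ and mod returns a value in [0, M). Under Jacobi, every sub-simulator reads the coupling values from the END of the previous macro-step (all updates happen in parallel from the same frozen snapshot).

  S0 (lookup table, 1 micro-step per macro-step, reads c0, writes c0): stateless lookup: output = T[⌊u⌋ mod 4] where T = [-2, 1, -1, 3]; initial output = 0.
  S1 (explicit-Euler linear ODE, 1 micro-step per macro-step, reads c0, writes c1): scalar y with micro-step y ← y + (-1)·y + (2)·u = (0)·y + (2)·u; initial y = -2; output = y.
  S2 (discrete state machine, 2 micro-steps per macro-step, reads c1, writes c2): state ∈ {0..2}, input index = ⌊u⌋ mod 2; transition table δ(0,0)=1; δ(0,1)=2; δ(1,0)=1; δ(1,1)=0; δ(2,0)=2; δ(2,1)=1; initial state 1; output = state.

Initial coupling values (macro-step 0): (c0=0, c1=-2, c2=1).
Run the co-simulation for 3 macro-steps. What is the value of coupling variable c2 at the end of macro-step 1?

macro 1: S0 reads c0=0 → after 1×micro: -2; S1 reads c0=0 → after 1×micro: 0; S2 reads c1=-2 → after 2×micro: 1 ⇒ (c0=-2, c1=0, c2=1)
macro 2: S0 reads c0=-2 → after 1×micro: -1; S1 reads c0=-2 → after 1×micro: -4; S2 reads c1=0 → after 2×micro: 1 ⇒ (c0=-1, c1=-4, c2=1)
macro 3: S0 reads c0=-1 → after 1×micro: 3; S1 reads c0=-1 → after 1×micro: -2; S2 reads c1=-4 → after 2×micro: 1 ⇒ (c0=3, c1=-2, c2=1)

c2 at macro-step 1 = 1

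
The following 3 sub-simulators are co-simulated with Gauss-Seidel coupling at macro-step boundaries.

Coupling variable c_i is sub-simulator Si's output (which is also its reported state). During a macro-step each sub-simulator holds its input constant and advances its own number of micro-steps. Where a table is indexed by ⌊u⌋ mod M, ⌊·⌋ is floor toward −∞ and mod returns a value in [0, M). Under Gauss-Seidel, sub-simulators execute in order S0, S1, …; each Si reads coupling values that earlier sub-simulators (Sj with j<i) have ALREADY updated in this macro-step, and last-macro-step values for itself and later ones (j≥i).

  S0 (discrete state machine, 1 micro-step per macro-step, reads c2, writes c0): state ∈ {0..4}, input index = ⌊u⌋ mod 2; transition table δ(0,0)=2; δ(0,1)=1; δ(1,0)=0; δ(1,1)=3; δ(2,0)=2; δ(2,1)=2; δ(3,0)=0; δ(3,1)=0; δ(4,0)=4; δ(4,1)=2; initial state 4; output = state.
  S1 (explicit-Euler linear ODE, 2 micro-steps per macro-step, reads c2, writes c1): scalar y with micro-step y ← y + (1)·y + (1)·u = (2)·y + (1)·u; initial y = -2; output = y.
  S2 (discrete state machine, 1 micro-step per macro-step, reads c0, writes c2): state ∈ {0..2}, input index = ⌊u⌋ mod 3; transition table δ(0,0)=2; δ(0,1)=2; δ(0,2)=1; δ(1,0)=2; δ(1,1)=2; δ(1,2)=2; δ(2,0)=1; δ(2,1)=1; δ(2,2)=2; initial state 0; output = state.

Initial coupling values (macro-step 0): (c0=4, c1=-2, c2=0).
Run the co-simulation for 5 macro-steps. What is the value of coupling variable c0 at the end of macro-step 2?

macro 1: S0 reads c2=0 → after 1×micro: 4; S1 reads c2=0 → after 2×micro: -8; S2 reads c0=4 → after 1×micro: 2 ⇒ (c0=4, c1=-8, c2=2)
macro 2: S0 reads c2=2 → after 1×micro: 4; S1 reads c2=2 → after 2×micro: -26; S2 reads c0=4 → after 1×micro: 1 ⇒ (c0=4, c1=-26, c2=1)
macro 3: S0 reads c2=1 → after 1×micro: 2; S1 reads c2=1 → after 2×micro: -101; S2 reads c0=2 → after 1×micro: 2 ⇒ (c0=2, c1=-101, c2=2)
macro 4: S0 reads c2=2 → after 1×micro: 2; S1 reads c2=2 → after 2×micro: -398; S2 reads c0=2 → after 1×micro: 2 ⇒ (c0=2, c1=-398, c2=2)
macro 5: S0 reads c2=2 → after 1×micro: 2; S1 reads c2=2 → after 2×micro: -1586; S2 reads c0=2 → after 1×micro: 2 ⇒ (c0=2, c1=-1586, c2=2)

c0 at macro-step 2 = 4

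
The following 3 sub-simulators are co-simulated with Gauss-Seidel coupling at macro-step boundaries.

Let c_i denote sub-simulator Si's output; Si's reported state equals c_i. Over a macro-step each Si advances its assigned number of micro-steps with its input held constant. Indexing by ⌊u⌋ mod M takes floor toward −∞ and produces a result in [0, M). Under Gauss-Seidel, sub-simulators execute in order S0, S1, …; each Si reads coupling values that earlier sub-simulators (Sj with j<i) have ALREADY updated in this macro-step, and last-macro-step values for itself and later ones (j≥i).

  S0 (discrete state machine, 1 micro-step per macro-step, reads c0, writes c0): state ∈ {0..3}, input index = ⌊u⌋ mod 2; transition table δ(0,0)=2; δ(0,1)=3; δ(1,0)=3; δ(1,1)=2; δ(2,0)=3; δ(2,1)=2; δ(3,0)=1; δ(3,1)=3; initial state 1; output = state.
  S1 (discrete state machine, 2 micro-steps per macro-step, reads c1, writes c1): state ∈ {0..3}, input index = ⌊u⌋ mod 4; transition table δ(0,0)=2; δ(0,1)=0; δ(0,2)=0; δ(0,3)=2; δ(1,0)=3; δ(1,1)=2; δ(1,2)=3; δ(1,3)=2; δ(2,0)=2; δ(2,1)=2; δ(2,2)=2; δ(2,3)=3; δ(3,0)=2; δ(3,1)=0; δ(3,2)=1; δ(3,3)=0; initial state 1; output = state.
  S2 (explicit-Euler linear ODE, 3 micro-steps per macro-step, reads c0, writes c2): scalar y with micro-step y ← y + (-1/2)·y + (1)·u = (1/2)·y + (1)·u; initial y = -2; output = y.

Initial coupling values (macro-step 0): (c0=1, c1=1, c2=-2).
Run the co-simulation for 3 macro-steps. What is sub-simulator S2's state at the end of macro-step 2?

S2 state at macro-step 2 = 181/32

macro 1: S0 reads c0=1 → after 1×micro: 2; S1 reads c1=1 → after 2×micro: 2; S2 reads c0=2 → after 3×micro: 13/4 ⇒ (c0=2, c1=2, c2=13/4)
macro 2: S0 reads c0=2 → after 1×micro: 3; S1 reads c1=2 → after 2×micro: 2; S2 reads c0=3 → after 3×micro: 181/32 ⇒ (c0=3, c1=2, c2=181/32)
macro 3: S0 reads c0=3 → after 1×micro: 3; S1 reads c1=2 → after 2×micro: 2; S2 reads c0=3 → after 3×micro: 1525/256 ⇒ (c0=3, c1=2, c2=1525/256)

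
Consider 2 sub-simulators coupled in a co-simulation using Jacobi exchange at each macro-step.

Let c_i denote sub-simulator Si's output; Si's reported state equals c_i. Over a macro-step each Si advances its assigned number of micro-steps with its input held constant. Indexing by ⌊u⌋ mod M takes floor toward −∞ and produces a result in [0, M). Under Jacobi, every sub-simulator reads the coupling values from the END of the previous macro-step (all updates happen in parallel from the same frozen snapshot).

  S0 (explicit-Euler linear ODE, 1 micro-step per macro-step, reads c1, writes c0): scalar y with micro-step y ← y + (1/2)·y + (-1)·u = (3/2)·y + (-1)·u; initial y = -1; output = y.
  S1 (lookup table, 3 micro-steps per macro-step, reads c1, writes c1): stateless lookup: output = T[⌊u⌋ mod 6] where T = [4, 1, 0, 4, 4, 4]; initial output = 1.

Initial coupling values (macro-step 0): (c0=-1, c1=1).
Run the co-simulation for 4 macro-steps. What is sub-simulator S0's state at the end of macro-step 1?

S0 state at macro-step 1 = -5/2

macro 1: S0 reads c1=1 → after 1×micro: -5/2; S1 reads c1=1 → after 3×micro: 1 ⇒ (c0=-5/2, c1=1)
macro 2: S0 reads c1=1 → after 1×micro: -19/4; S1 reads c1=1 → after 3×micro: 1 ⇒ (c0=-19/4, c1=1)
macro 3: S0 reads c1=1 → after 1×micro: -65/8; S1 reads c1=1 → after 3×micro: 1 ⇒ (c0=-65/8, c1=1)
macro 4: S0 reads c1=1 → after 1×micro: -211/16; S1 reads c1=1 → after 3×micro: 1 ⇒ (c0=-211/16, c1=1)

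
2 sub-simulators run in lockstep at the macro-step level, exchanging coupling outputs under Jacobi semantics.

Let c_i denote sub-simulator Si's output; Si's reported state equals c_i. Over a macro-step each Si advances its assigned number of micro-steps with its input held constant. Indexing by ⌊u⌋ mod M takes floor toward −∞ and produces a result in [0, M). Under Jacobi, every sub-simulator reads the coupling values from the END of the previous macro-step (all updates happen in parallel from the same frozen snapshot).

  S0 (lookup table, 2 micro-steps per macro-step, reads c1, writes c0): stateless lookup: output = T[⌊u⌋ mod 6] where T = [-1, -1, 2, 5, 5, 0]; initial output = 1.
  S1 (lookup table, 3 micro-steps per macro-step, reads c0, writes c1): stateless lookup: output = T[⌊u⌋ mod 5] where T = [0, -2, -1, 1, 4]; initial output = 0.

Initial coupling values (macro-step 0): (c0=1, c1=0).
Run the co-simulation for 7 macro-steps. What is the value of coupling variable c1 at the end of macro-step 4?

macro 1: S0 reads c1=0 → after 2×micro: -1; S1 reads c0=1 → after 3×micro: -2 ⇒ (c0=-1, c1=-2)
macro 2: S0 reads c1=-2 → after 2×micro: 5; S1 reads c0=-1 → after 3×micro: 4 ⇒ (c0=5, c1=4)
macro 3: S0 reads c1=4 → after 2×micro: 5; S1 reads c0=5 → after 3×micro: 0 ⇒ (c0=5, c1=0)
macro 4: S0 reads c1=0 → after 2×micro: -1; S1 reads c0=5 → after 3×micro: 0 ⇒ (c0=-1, c1=0)
macro 5: S0 reads c1=0 → after 2×micro: -1; S1 reads c0=-1 → after 3×micro: 4 ⇒ (c0=-1, c1=4)
macro 6: S0 reads c1=4 → after 2×micro: 5; S1 reads c0=-1 → after 3×micro: 4 ⇒ (c0=5, c1=4)
macro 7: S0 reads c1=4 → after 2×micro: 5; S1 reads c0=5 → after 3×micro: 0 ⇒ (c0=5, c1=0)

c1 at macro-step 4 = 0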